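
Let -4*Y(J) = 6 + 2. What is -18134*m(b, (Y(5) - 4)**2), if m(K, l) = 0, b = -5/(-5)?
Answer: 0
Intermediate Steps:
Y(J) = -2 (Y(J) = -(6 + 2)/4 = -1/4*8 = -2)
b = 1 (b = -5*(-1/5) = 1)
-18134*m(b, (Y(5) - 4)**2) = -18134*0 = 0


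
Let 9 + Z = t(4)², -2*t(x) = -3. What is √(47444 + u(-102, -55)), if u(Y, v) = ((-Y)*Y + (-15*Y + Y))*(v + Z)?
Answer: 4*√37607 ≈ 775.70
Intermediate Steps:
t(x) = 3/2 (t(x) = -½*(-3) = 3/2)
Z = -27/4 (Z = -9 + (3/2)² = -9 + 9/4 = -27/4 ≈ -6.7500)
u(Y, v) = (-27/4 + v)*(-Y² - 14*Y) (u(Y, v) = ((-Y)*Y + (-15*Y + Y))*(v - 27/4) = (-Y² - 14*Y)*(-27/4 + v) = (-27/4 + v)*(-Y² - 14*Y))
√(47444 + u(-102, -55)) = √(47444 + (¼)*(-102)*(378 - 56*(-55) + 27*(-102) - 4*(-102)*(-55))) = √(47444 + (¼)*(-102)*(378 + 3080 - 2754 - 22440)) = √(47444 + (¼)*(-102)*(-21736)) = √(47444 + 554268) = √601712 = 4*√37607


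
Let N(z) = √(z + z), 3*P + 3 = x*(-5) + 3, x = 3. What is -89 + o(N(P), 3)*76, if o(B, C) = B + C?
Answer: 139 + 76*I*√10 ≈ 139.0 + 240.33*I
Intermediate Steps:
P = -5 (P = -1 + (3*(-5) + 3)/3 = -1 + (-15 + 3)/3 = -1 + (⅓)*(-12) = -1 - 4 = -5)
N(z) = √2*√z (N(z) = √(2*z) = √2*√z)
-89 + o(N(P), 3)*76 = -89 + (√2*√(-5) + 3)*76 = -89 + (√2*(I*√5) + 3)*76 = -89 + (I*√10 + 3)*76 = -89 + (3 + I*√10)*76 = -89 + (228 + 76*I*√10) = 139 + 76*I*√10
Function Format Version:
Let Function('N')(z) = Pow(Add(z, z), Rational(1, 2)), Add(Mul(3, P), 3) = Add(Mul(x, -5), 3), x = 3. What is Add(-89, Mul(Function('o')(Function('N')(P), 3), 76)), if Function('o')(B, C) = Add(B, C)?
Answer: Add(139, Mul(76, I, Pow(10, Rational(1, 2)))) ≈ Add(139.00, Mul(240.33, I))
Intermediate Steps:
P = -5 (P = Add(-1, Mul(Rational(1, 3), Add(Mul(3, -5), 3))) = Add(-1, Mul(Rational(1, 3), Add(-15, 3))) = Add(-1, Mul(Rational(1, 3), -12)) = Add(-1, -4) = -5)
Function('N')(z) = Mul(Pow(2, Rational(1, 2)), Pow(z, Rational(1, 2))) (Function('N')(z) = Pow(Mul(2, z), Rational(1, 2)) = Mul(Pow(2, Rational(1, 2)), Pow(z, Rational(1, 2))))
Add(-89, Mul(Function('o')(Function('N')(P), 3), 76)) = Add(-89, Mul(Add(Mul(Pow(2, Rational(1, 2)), Pow(-5, Rational(1, 2))), 3), 76)) = Add(-89, Mul(Add(Mul(Pow(2, Rational(1, 2)), Mul(I, Pow(5, Rational(1, 2)))), 3), 76)) = Add(-89, Mul(Add(Mul(I, Pow(10, Rational(1, 2))), 3), 76)) = Add(-89, Mul(Add(3, Mul(I, Pow(10, Rational(1, 2)))), 76)) = Add(-89, Add(228, Mul(76, I, Pow(10, Rational(1, 2))))) = Add(139, Mul(76, I, Pow(10, Rational(1, 2))))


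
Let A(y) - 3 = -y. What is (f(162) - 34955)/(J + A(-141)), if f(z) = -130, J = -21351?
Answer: 11695/7069 ≈ 1.6544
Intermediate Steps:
A(y) = 3 - y
(f(162) - 34955)/(J + A(-141)) = (-130 - 34955)/(-21351 + (3 - 1*(-141))) = -35085/(-21351 + (3 + 141)) = -35085/(-21351 + 144) = -35085/(-21207) = -35085*(-1/21207) = 11695/7069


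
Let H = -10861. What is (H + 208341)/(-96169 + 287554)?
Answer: 39496/38277 ≈ 1.0318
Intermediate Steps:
(H + 208341)/(-96169 + 287554) = (-10861 + 208341)/(-96169 + 287554) = 197480/191385 = 197480*(1/191385) = 39496/38277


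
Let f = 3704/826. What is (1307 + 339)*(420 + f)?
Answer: 288563552/413 ≈ 6.9870e+5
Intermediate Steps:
f = 1852/413 (f = 3704*(1/826) = 1852/413 ≈ 4.4843)
(1307 + 339)*(420 + f) = (1307 + 339)*(420 + 1852/413) = 1646*(175312/413) = 288563552/413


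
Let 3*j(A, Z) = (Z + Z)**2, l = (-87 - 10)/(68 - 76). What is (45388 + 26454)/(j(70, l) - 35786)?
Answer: -3448416/1708319 ≈ -2.0186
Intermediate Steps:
l = 97/8 (l = -97/(-8) = -97*(-1/8) = 97/8 ≈ 12.125)
j(A, Z) = 4*Z**2/3 (j(A, Z) = (Z + Z)**2/3 = (2*Z)**2/3 = (4*Z**2)/3 = 4*Z**2/3)
(45388 + 26454)/(j(70, l) - 35786) = (45388 + 26454)/(4*(97/8)**2/3 - 35786) = 71842/((4/3)*(9409/64) - 35786) = 71842/(9409/48 - 35786) = 71842/(-1708319/48) = 71842*(-48/1708319) = -3448416/1708319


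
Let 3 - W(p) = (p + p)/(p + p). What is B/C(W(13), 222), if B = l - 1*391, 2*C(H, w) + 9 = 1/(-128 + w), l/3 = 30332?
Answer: -3406748/169 ≈ -20158.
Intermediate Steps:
l = 90996 (l = 3*30332 = 90996)
W(p) = 2 (W(p) = 3 - (p + p)/(p + p) = 3 - 2*p/(2*p) = 3 - 2*p*1/(2*p) = 3 - 1*1 = 3 - 1 = 2)
C(H, w) = -9/2 + 1/(2*(-128 + w))
B = 90605 (B = 90996 - 1*391 = 90996 - 391 = 90605)
B/C(W(13), 222) = 90605/(((1153 - 9*222)/(2*(-128 + 222)))) = 90605/(((1/2)*(1153 - 1998)/94)) = 90605/(((1/2)*(1/94)*(-845))) = 90605/(-845/188) = 90605*(-188/845) = -3406748/169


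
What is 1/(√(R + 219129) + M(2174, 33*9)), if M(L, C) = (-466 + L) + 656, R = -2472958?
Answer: 2364/7842325 - I*√2253829/7842325 ≈ 0.00030144 - 0.00019143*I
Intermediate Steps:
M(L, C) = 190 + L
1/(√(R + 219129) + M(2174, 33*9)) = 1/(√(-2472958 + 219129) + (190 + 2174)) = 1/(√(-2253829) + 2364) = 1/(I*√2253829 + 2364) = 1/(2364 + I*√2253829)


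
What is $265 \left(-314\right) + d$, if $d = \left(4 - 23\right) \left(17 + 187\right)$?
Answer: $-87086$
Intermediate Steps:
$d = -3876$ ($d = \left(-19\right) 204 = -3876$)
$265 \left(-314\right) + d = 265 \left(-314\right) - 3876 = -83210 - 3876 = -87086$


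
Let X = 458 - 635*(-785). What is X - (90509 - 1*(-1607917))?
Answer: -1199493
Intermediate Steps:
X = 498933 (X = 458 + 498475 = 498933)
X - (90509 - 1*(-1607917)) = 498933 - (90509 - 1*(-1607917)) = 498933 - (90509 + 1607917) = 498933 - 1*1698426 = 498933 - 1698426 = -1199493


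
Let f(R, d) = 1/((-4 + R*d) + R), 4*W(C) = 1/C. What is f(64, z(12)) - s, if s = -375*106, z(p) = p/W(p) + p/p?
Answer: 1470273001/36988 ≈ 39750.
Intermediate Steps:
W(C) = 1/(4*C)
z(p) = 1 + 4*p² (z(p) = p/((1/(4*p))) + p/p = p*(4*p) + 1 = 4*p² + 1 = 1 + 4*p²)
s = -39750
f(R, d) = 1/(-4 + R + R*d)
f(64, z(12)) - s = 1/(-4 + 64 + 64*(1 + 4*12²)) - 1*(-39750) = 1/(-4 + 64 + 64*(1 + 4*144)) + 39750 = 1/(-4 + 64 + 64*(1 + 576)) + 39750 = 1/(-4 + 64 + 64*577) + 39750 = 1/(-4 + 64 + 36928) + 39750 = 1/36988 + 39750 = 1470273001/36988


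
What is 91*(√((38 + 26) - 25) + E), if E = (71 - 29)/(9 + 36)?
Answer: 1274/15 + 91*√39 ≈ 653.23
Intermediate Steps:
E = 14/15 (E = 42/45 = 42*(1/45) = 14/15 ≈ 0.93333)
91*(√((38 + 26) - 25) + E) = 91*(√((38 + 26) - 25) + 14/15) = 91*(√(64 - 25) + 14/15) = 91*(√39 + 14/15) = 91*(14/15 + √39) = 1274/15 + 91*√39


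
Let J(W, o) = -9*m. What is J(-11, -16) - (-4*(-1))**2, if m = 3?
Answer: -43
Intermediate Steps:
J(W, o) = -27 (J(W, o) = -9*3 = -27)
J(-11, -16) - (-4*(-1))**2 = -27 - (-4*(-1))**2 = -27 - 1*4**2 = -27 - 1*16 = -27 - 16 = -43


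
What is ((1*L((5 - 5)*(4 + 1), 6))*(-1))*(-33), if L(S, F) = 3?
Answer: 99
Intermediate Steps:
((1*L((5 - 5)*(4 + 1), 6))*(-1))*(-33) = ((1*3)*(-1))*(-33) = (3*(-1))*(-33) = -3*(-33) = 99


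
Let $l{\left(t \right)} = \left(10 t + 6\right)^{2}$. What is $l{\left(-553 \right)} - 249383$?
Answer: $30265193$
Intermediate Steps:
$l{\left(t \right)} = \left(6 + 10 t\right)^{2}$
$l{\left(-553 \right)} - 249383 = 4 \left(3 + 5 \left(-553\right)\right)^{2} - 249383 = 4 \left(3 - 2765\right)^{2} - 249383 = 4 \left(-2762\right)^{2} - 249383 = 4 \cdot 7628644 - 249383 = 30514576 - 249383 = 30265193$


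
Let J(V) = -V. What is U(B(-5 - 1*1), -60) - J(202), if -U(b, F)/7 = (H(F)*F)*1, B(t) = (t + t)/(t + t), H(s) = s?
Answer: -24998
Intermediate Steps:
B(t) = 1 (B(t) = (2*t)/((2*t)) = (2*t)*(1/(2*t)) = 1)
U(b, F) = -7*F² (U(b, F) = -7*F*F = -7*F²)
U(B(-5 - 1*1), -60) - J(202) = -7*(-60)² - (-1)*202 = -7*3600 - 1*(-202) = -25200 + 202 = -24998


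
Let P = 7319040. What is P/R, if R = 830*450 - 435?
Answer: 487936/24871 ≈ 19.619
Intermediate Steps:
R = 373065 (R = 373500 - 435 = 373065)
P/R = 7319040/373065 = 7319040*(1/373065) = 487936/24871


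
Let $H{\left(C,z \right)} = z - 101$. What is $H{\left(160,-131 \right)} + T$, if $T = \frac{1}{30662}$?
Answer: $- \frac{7113583}{30662} \approx -232.0$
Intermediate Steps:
$T = \frac{1}{30662} \approx 3.2614 \cdot 10^{-5}$
$H{\left(C,z \right)} = -101 + z$
$H{\left(160,-131 \right)} + T = \left(-101 - 131\right) + \frac{1}{30662} = -232 + \frac{1}{30662} = - \frac{7113583}{30662}$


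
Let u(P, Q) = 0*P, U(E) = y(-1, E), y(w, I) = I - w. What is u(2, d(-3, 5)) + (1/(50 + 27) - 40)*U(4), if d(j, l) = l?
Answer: -15395/77 ≈ -199.94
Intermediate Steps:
U(E) = 1 + E (U(E) = E - 1*(-1) = E + 1 = 1 + E)
u(P, Q) = 0
u(2, d(-3, 5)) + (1/(50 + 27) - 40)*U(4) = 0 + (1/(50 + 27) - 40)*(1 + 4) = 0 + (1/77 - 40)*5 = 0 - 3079/77*5 = 0 - 15395/77 = -15395/77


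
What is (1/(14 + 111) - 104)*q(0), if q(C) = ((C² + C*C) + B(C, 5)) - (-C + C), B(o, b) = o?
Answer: 0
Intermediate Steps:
q(C) = C + 2*C² (q(C) = ((C² + C*C) + C) - (-C + C) = ((C² + C²) + C) - 1*0 = (2*C² + C) + 0 = (C + 2*C²) + 0 = C + 2*C²)
(1/(14 + 111) - 104)*q(0) = (1/(14 + 111) - 104)*(0*(1 + 2*0)) = (1/125 - 104)*(0*(1 + 0)) = (1/125 - 104)*(0*1) = -12999/125*0 = 0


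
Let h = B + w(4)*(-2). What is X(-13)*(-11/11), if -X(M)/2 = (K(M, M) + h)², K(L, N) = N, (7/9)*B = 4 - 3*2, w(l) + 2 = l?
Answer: 37538/49 ≈ 766.08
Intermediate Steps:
w(l) = -2 + l
B = -18/7 (B = 9*(4 - 3*2)/7 = 9*(4 - 6)/7 = (9/7)*(-2) = -18/7 ≈ -2.5714)
h = -46/7 (h = -18/7 + (-2 + 4)*(-2) = -18/7 + 2*(-2) = -18/7 - 4 = -46/7 ≈ -6.5714)
X(M) = -2*(-46/7 + M)² (X(M) = -2*(M - 46/7)² = -2*(-46/7 + M)²)
X(-13)*(-11/11) = (-2*(-46 + 7*(-13))²/49)*(-11/11) = (-2*(-46 - 91)²/49)*(-11*1/11) = -2/49*(-137)²*(-1) = -2/49*18769*(-1) = -37538/49*(-1) = 37538/49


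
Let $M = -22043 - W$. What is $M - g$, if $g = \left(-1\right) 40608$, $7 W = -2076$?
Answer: $\frac{132031}{7} \approx 18862.0$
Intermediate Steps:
$W = - \frac{2076}{7}$ ($W = \frac{1}{7} \left(-2076\right) = - \frac{2076}{7} \approx -296.57$)
$g = -40608$
$M = - \frac{152225}{7}$ ($M = -22043 - - \frac{2076}{7} = -22043 + \frac{2076}{7} = - \frac{152225}{7} \approx -21746.0$)
$M - g = - \frac{152225}{7} - -40608 = - \frac{152225}{7} + 40608 = \frac{132031}{7}$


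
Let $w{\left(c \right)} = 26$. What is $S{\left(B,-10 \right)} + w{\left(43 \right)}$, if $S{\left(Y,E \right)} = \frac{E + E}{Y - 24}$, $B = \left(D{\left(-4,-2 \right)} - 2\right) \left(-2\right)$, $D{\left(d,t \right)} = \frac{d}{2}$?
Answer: $\frac{109}{4} \approx 27.25$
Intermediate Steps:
$D{\left(d,t \right)} = \frac{d}{2}$ ($D{\left(d,t \right)} = d \frac{1}{2} = \frac{d}{2}$)
$B = 8$ ($B = \left(\frac{1}{2} \left(-4\right) - 2\right) \left(-2\right) = \left(-2 - 2\right) \left(-2\right) = \left(-4\right) \left(-2\right) = 8$)
$S{\left(Y,E \right)} = \frac{2 E}{-24 + Y}$
$S{\left(B,-10 \right)} + w{\left(43 \right)} = 2 \left(-10\right) \frac{1}{-24 + 8} + 26 = 2 \left(-10\right) \frac{1}{-16} + 26 = 2 \left(-10\right) \left(- \frac{1}{16}\right) + 26 = \frac{5}{4} + 26 = \frac{109}{4}$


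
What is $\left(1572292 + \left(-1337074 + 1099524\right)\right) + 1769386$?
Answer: $3104128$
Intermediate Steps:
$\left(1572292 + \left(-1337074 + 1099524\right)\right) + 1769386 = \left(1572292 - 237550\right) + 1769386 = 1334742 + 1769386 = 3104128$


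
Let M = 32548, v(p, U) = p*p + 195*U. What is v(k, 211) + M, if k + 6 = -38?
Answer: 75629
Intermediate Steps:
k = -44 (k = -6 - 38 = -44)
v(p, U) = p**2 + 195*U
v(k, 211) + M = ((-44)**2 + 195*211) + 32548 = (1936 + 41145) + 32548 = 43081 + 32548 = 75629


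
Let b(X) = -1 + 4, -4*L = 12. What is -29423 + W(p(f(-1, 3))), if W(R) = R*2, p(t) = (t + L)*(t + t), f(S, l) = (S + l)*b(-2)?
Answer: -29351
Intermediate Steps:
L = -3 (L = -¼*12 = -3)
b(X) = 3
f(S, l) = 3*S + 3*l (f(S, l) = (S + l)*3 = 3*S + 3*l)
p(t) = 2*t*(-3 + t) (p(t) = (t - 3)*(t + t) = (-3 + t)*(2*t) = 2*t*(-3 + t))
W(R) = 2*R
-29423 + W(p(f(-1, 3))) = -29423 + 2*(2*(3*(-1) + 3*3)*(-3 + (3*(-1) + 3*3))) = -29423 + 2*(2*(-3 + 9)*(-3 + (-3 + 9))) = -29423 + 2*(2*6*(-3 + 6)) = -29423 + 2*(2*6*3) = -29423 + 2*36 = -29423 + 72 = -29351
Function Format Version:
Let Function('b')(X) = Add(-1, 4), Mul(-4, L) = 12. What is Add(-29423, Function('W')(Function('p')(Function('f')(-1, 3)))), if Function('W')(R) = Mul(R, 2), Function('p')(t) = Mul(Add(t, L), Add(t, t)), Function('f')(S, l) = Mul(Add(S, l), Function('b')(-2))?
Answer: -29351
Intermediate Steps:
L = -3 (L = Mul(Rational(-1, 4), 12) = -3)
Function('b')(X) = 3
Function('f')(S, l) = Add(Mul(3, S), Mul(3, l)) (Function('f')(S, l) = Mul(Add(S, l), 3) = Add(Mul(3, S), Mul(3, l)))
Function('p')(t) = Mul(2, t, Add(-3, t)) (Function('p')(t) = Mul(Add(t, -3), Add(t, t)) = Mul(Add(-3, t), Mul(2, t)) = Mul(2, t, Add(-3, t)))
Function('W')(R) = Mul(2, R)
Add(-29423, Function('W')(Function('p')(Function('f')(-1, 3)))) = Add(-29423, Mul(2, Mul(2, Add(Mul(3, -1), Mul(3, 3)), Add(-3, Add(Mul(3, -1), Mul(3, 3)))))) = Add(-29423, Mul(2, Mul(2, Add(-3, 9), Add(-3, Add(-3, 9))))) = Add(-29423, Mul(2, Mul(2, 6, Add(-3, 6)))) = Add(-29423, Mul(2, Mul(2, 6, 3))) = Add(-29423, Mul(2, 36)) = Add(-29423, 72) = -29351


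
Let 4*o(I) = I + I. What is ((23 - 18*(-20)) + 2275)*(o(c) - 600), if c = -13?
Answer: -1612077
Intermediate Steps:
o(I) = I/2 (o(I) = (I + I)/4 = (2*I)/4 = I/2)
((23 - 18*(-20)) + 2275)*(o(c) - 600) = ((23 - 18*(-20)) + 2275)*((½)*(-13) - 600) = ((23 + 360) + 2275)*(-13/2 - 600) = (383 + 2275)*(-1213/2) = 2658*(-1213/2) = -1612077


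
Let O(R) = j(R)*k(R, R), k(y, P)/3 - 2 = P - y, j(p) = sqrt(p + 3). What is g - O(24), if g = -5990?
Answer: -5990 - 18*sqrt(3) ≈ -6021.2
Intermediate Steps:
j(p) = sqrt(3 + p)
k(y, P) = 6 - 3*y + 3*P (k(y, P) = 6 + 3*(P - y) = 6 + (-3*y + 3*P) = 6 - 3*y + 3*P)
O(R) = 6*sqrt(3 + R) (O(R) = sqrt(3 + R)*(6 - 3*R + 3*R) = sqrt(3 + R)*6 = 6*sqrt(3 + R))
g - O(24) = -5990 - 6*sqrt(3 + 24) = -5990 - 6*sqrt(27) = -5990 - 6*3*sqrt(3) = -5990 - 18*sqrt(3)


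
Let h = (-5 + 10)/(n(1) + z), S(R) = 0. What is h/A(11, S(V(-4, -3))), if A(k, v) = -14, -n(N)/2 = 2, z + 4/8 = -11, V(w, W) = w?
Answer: 5/217 ≈ 0.023041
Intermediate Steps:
z = -23/2 (z = -1/2 - 11 = -23/2 ≈ -11.500)
n(N) = -4 (n(N) = -2*2 = -4)
h = -10/31 (h = (-5 + 10)/(-4 - 23/2) = 5/(-31/2) = 5*(-2/31) = -10/31 ≈ -0.32258)
h/A(11, S(V(-4, -3))) = -10/31/(-14) = -1/14*(-10/31) = 5/217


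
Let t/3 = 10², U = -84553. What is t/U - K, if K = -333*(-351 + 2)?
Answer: -9826496301/84553 ≈ -1.1622e+5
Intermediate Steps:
t = 300 (t = 3*10² = 3*100 = 300)
K = 116217 (K = -333*(-349) = 116217)
t/U - K = 300/(-84553) - 1*116217 = 300*(-1/84553) - 116217 = -300/84553 - 116217 = -9826496301/84553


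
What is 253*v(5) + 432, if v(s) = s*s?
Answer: 6757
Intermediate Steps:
v(s) = s²
253*v(5) + 432 = 253*5² + 432 = 253*25 + 432 = 6325 + 432 = 6757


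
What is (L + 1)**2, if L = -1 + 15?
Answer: 225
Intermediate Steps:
L = 14
(L + 1)**2 = (14 + 1)**2 = 15**2 = 225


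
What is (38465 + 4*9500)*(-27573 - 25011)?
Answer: -4020835560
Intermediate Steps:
(38465 + 4*9500)*(-27573 - 25011) = (38465 + 38000)*(-52584) = 76465*(-52584) = -4020835560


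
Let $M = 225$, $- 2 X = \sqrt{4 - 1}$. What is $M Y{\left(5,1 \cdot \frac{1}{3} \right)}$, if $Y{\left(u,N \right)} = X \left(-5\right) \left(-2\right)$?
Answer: $- 1125 \sqrt{3} \approx -1948.6$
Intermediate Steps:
$X = - \frac{\sqrt{3}}{2}$ ($X = - \frac{\sqrt{4 - 1}}{2} = - \frac{\sqrt{3}}{2} \approx -0.86602$)
$Y{\left(u,N \right)} = - 5 \sqrt{3}$ ($Y{\left(u,N \right)} = - \frac{\sqrt{3}}{2} \left(-5\right) \left(-2\right) = \frac{5 \sqrt{3}}{2} \left(-2\right) = - 5 \sqrt{3}$)
$M Y{\left(5,1 \cdot \frac{1}{3} \right)} = 225 \left(- 5 \sqrt{3}\right) = - 1125 \sqrt{3}$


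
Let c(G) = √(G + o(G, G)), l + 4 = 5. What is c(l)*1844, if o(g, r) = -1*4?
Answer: 1844*I*√3 ≈ 3193.9*I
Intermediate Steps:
o(g, r) = -4
l = 1 (l = -4 + 5 = 1)
c(G) = √(-4 + G) (c(G) = √(G - 4) = √(-4 + G))
c(l)*1844 = √(-4 + 1)*1844 = √(-3)*1844 = (I*√3)*1844 = 1844*I*√3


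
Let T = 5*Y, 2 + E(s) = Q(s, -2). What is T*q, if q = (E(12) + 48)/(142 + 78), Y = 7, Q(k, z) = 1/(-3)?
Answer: 959/132 ≈ 7.2652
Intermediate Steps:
Q(k, z) = -1/3
E(s) = -7/3 (E(s) = -2 - 1/3 = -7/3)
T = 35 (T = 5*7 = 35)
q = 137/660 (q = (-7/3 + 48)/(142 + 78) = (137/3)/220 = (137/3)*(1/220) = 137/660 ≈ 0.20758)
T*q = 35*(137/660) = 959/132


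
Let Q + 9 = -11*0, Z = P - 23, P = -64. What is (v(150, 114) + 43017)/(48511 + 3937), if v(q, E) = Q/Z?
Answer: 155937/190124 ≈ 0.82019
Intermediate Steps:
Z = -87 (Z = -64 - 23 = -87)
Q = -9 (Q = -9 - 11*0 = -9 + 0 = -9)
v(q, E) = 3/29 (v(q, E) = -9/(-87) = -9*(-1/87) = 3/29)
(v(150, 114) + 43017)/(48511 + 3937) = (3/29 + 43017)/(48511 + 3937) = (1247496/29)/52448 = (1247496/29)*(1/52448) = 155937/190124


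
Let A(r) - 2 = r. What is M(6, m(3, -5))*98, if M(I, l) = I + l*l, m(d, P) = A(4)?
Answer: 4116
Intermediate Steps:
A(r) = 2 + r
m(d, P) = 6 (m(d, P) = 2 + 4 = 6)
M(I, l) = I + l²
M(6, m(3, -5))*98 = (6 + 6²)*98 = (6 + 36)*98 = 42*98 = 4116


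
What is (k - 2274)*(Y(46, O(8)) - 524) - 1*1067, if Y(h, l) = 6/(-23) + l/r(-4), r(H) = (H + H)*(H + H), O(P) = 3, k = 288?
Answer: 765456187/736 ≈ 1.0400e+6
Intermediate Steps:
r(H) = 4*H² (r(H) = (2*H)*(2*H) = 4*H²)
Y(h, l) = -6/23 + l/64 (Y(h, l) = 6/(-23) + l/((4*(-4)²)) = 6*(-1/23) + l/((4*16)) = -6/23 + l/64)
(k - 2274)*(Y(46, O(8)) - 524) - 1*1067 = (288 - 2274)*((-6/23 + (1/64)*3) - 524) - 1*1067 = -1986*((-6/23 + 3/64) - 524) - 1067 = -1986*(-315/1472 - 524) - 1067 = -1986*(-771643/1472) - 1067 = 766241499/736 - 1067 = 765456187/736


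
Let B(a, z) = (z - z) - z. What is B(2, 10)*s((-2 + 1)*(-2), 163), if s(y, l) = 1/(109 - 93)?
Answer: -5/8 ≈ -0.62500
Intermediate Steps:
B(a, z) = -z (B(a, z) = 0 - z = -z)
s(y, l) = 1/16
B(2, 10)*s((-2 + 1)*(-2), 163) = -1*10*(1/16) = -10*1/16 = -5/8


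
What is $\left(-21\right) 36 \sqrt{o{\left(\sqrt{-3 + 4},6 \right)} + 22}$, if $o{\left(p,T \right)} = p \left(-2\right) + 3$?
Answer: $- 756 \sqrt{23} \approx -3625.6$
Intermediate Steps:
$o{\left(p,T \right)} = 3 - 2 p$ ($o{\left(p,T \right)} = - 2 p + 3 = 3 - 2 p$)
$\left(-21\right) 36 \sqrt{o{\left(\sqrt{-3 + 4},6 \right)} + 22} = \left(-21\right) 36 \sqrt{\left(3 - 2 \sqrt{-3 + 4}\right) + 22} = - 756 \sqrt{\left(3 - 2 \sqrt{1}\right) + 22} = - 756 \sqrt{\left(3 - 2\right) + 22} = - 756 \sqrt{1 + 22} = - 756 \sqrt{23}$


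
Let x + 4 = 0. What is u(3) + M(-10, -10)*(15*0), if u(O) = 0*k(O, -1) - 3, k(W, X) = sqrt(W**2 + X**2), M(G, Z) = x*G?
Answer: -3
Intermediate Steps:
x = -4 (x = -4 + 0 = -4)
M(G, Z) = -4*G
u(O) = -3 (u(O) = 0*sqrt(O**2 + (-1)**2) - 3 = 0*sqrt(O**2 + 1) - 3 = 0*sqrt(1 + O**2) - 3 = 0 - 3 = -3)
u(3) + M(-10, -10)*(15*0) = -3 + (-4*(-10))*(15*0) = -3 + 40*0 = -3 + 0 = -3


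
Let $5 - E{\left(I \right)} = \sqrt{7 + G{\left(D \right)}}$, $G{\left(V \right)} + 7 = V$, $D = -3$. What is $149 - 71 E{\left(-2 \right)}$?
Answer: $-206 + 71 i \sqrt{3} \approx -206.0 + 122.98 i$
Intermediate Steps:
$G{\left(V \right)} = -7 + V$
$E{\left(I \right)} = 5 - i \sqrt{3}$ ($E{\left(I \right)} = 5 - \sqrt{7 - 10} = 5 - \sqrt{-3} = 5 - i \sqrt{3}$)
$149 - 71 E{\left(-2 \right)} = 149 - 71 \left(5 - i \sqrt{3}\right) = 149 - \left(355 - 71 i \sqrt{3}\right) = -206 + 71 i \sqrt{3}$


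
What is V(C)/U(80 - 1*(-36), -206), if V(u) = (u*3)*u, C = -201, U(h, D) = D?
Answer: -121203/206 ≈ -588.36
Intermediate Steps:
V(u) = 3*u² (V(u) = (3*u)*u = 3*u²)
V(C)/U(80 - 1*(-36), -206) = (3*(-201)²)/(-206) = (3*40401)*(-1/206) = 121203*(-1/206) = -121203/206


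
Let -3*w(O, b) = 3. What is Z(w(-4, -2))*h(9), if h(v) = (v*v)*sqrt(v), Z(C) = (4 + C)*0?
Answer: 0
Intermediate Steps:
w(O, b) = -1 (w(O, b) = -1/3*3 = -1)
Z(C) = 0
h(v) = v**(5/2) (h(v) = v**2*sqrt(v) = v**(5/2))
Z(w(-4, -2))*h(9) = 0*9**(5/2) = 0*243 = 0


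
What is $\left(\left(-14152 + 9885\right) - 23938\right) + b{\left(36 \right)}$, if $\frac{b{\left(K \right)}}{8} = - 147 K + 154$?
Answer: $-69309$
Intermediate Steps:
$b{\left(K \right)} = 1232 - 1176 K$ ($b{\left(K \right)} = 8 \left(- 147 K + 154\right) = 8 \left(154 - 147 K\right) = 1232 - 1176 K$)
$\left(\left(-14152 + 9885\right) - 23938\right) + b{\left(36 \right)} = \left(\left(-14152 + 9885\right) - 23938\right) + \left(1232 - 42336\right) = \left(-4267 - 23938\right) + \left(1232 - 42336\right) = -28205 - 41104 = -69309$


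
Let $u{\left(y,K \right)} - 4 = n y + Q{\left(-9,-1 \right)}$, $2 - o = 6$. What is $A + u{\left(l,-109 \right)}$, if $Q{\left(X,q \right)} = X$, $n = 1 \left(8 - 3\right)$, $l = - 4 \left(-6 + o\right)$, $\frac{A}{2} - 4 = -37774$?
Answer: $-75345$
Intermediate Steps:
$o = -4$ ($o = 2 - 6 = -4$)
$A = -75540$ ($A = 8 + 2 \left(-37774\right) = 8 - 75548 = -75540$)
$l = 40$ ($l = - 4 \left(-6 - 4\right) = \left(-4\right) \left(-10\right) = 40$)
$n = 5$ ($n = 1 \cdot 5 = 5$)
$u{\left(y,K \right)} = -5 + 5 y$ ($u{\left(y,K \right)} = 4 + \left(5 y - 9\right) = 4 + \left(-9 + 5 y\right) = -5 + 5 y$)
$A + u{\left(l,-109 \right)} = -75540 + \left(-5 + 5 \cdot 40\right) = -75540 + \left(-5 + 200\right) = -75540 + 195 = -75345$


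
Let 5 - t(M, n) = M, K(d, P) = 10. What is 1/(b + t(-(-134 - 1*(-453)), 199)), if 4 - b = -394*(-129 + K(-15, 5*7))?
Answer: -1/46558 ≈ -2.1479e-5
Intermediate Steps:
t(M, n) = 5 - M
b = -46882 (b = 4 - (-394)*(-129 + 10) = 4 - (-394)*(-119) = 4 - 1*46886 = 4 - 46886 = -46882)
1/(b + t(-(-134 - 1*(-453)), 199)) = 1/(-46882 + (5 - (-1)*(-134 - 1*(-453)))) = 1/(-46882 + (5 - (-1)*(-134 + 453))) = 1/(-46882 + (5 - (-1)*319)) = 1/(-46882 + (5 - 1*(-319))) = 1/(-46882 + (5 + 319)) = 1/(-46882 + 324) = 1/(-46558) = -1/46558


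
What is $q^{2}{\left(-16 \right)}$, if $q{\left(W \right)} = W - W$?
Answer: $0$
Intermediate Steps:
$q{\left(W \right)} = 0$
$q^{2}{\left(-16 \right)} = 0^{2} = 0$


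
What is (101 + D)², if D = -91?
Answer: 100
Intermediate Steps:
(101 + D)² = (101 - 91)² = 10² = 100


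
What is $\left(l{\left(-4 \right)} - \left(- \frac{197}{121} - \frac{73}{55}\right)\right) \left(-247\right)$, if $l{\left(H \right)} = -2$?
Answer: $- \frac{142766}{605} \approx -235.98$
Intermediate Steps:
$\left(l{\left(-4 \right)} - \left(- \frac{197}{121} - \frac{73}{55}\right)\right) \left(-247\right) = \left(-2 - \left(- \frac{197}{121} - \frac{73}{55}\right)\right) \left(-247\right) = \left(-2 - - \frac{1788}{605}\right) \left(-247\right) = \left(-2 + \left(\frac{197}{121} + \frac{73}{55}\right)\right) \left(-247\right) = \left(-2 + \frac{1788}{605}\right) \left(-247\right) = \frac{578}{605} \left(-247\right) = - \frac{142766}{605}$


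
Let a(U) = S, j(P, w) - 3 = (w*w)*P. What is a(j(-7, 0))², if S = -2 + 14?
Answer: 144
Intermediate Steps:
S = 12
j(P, w) = 3 + P*w² (j(P, w) = 3 + (w*w)*P = 3 + w²*P = 3 + P*w²)
a(U) = 12
a(j(-7, 0))² = 12² = 144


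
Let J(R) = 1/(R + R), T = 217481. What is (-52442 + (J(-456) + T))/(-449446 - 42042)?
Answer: -150515567/448237056 ≈ -0.33579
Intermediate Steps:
J(R) = 1/(2*R)
(-52442 + (J(-456) + T))/(-449446 - 42042) = (-52442 + ((½)/(-456) + 217481))/(-449446 - 42042) = (-52442 + ((½)*(-1/456) + 217481))/(-491488) = (-52442 + (-1/912 + 217481))*(-1/491488) = (-52442 + 198342671/912)*(-1/491488) = (150515567/912)*(-1/491488) = -150515567/448237056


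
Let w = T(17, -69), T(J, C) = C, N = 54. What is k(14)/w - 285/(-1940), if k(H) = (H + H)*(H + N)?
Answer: -734819/26772 ≈ -27.447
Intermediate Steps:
w = -69
k(H) = 2*H*(54 + H) (k(H) = (H + H)*(H + 54) = (2*H)*(54 + H) = 2*H*(54 + H))
k(14)/w - 285/(-1940) = (2*14*(54 + 14))/(-69) - 285/(-1940) = (2*14*68)*(-1/69) - 285*(-1/1940) = 1904*(-1/69) + 57/388 = -1904/69 + 57/388 = -734819/26772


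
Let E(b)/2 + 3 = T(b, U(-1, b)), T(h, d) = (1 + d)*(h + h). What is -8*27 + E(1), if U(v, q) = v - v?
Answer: -218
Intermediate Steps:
U(v, q) = 0
T(h, d) = 2*h*(1 + d) (T(h, d) = (1 + d)*(2*h) = 2*h*(1 + d))
E(b) = -6 + 4*b (E(b) = -6 + 2*(2*b*(1 + 0)) = -6 + 2*(2*b*1) = -6 + 2*(2*b) = -6 + 4*b)
-8*27 + E(1) = -8*27 + (-6 + 4*1) = -216 + (-6 + 4) = -216 - 2 = -218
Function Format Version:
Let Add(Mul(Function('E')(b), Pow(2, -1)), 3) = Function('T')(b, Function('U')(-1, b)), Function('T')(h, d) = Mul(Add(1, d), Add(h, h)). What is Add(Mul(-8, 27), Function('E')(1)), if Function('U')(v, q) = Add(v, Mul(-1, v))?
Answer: -218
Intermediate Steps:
Function('U')(v, q) = 0
Function('T')(h, d) = Mul(2, h, Add(1, d)) (Function('T')(h, d) = Mul(Add(1, d), Mul(2, h)) = Mul(2, h, Add(1, d)))
Function('E')(b) = Add(-6, Mul(4, b)) (Function('E')(b) = Add(-6, Mul(2, Mul(2, b, Add(1, 0)))) = Add(-6, Mul(2, Mul(2, b, 1))) = Add(-6, Mul(2, Mul(2, b))) = Add(-6, Mul(4, b)))
Add(Mul(-8, 27), Function('E')(1)) = Add(Mul(-8, 27), Add(-6, Mul(4, 1))) = Add(-216, Add(-6, 4)) = Add(-216, -2) = -218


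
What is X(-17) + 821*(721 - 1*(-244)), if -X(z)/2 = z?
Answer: 792299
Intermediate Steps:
X(z) = -2*z
X(-17) + 821*(721 - 1*(-244)) = -2*(-17) + 821*(721 - 1*(-244)) = 34 + 821*(721 + 244) = 34 + 821*965 = 34 + 792265 = 792299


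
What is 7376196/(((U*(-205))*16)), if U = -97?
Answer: 1844049/79540 ≈ 23.184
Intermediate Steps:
7376196/(((U*(-205))*16)) = 7376196/((-97*(-205)*16)) = 7376196/((19885*16)) = 7376196/318160 = 7376196*(1/318160) = 1844049/79540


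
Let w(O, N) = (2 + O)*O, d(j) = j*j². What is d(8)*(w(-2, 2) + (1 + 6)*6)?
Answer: 21504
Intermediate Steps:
d(j) = j³
w(O, N) = O*(2 + O)
d(8)*(w(-2, 2) + (1 + 6)*6) = 8³*(-2*(2 - 2) + (1 + 6)*6) = 512*(-2*0 + 7*6) = 512*(0 + 42) = 512*42 = 21504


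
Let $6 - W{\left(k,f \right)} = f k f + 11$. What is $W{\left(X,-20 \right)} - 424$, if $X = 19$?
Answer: $-8029$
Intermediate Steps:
$W{\left(k,f \right)} = -5 - k f^{2}$ ($W{\left(k,f \right)} = 6 - \left(f k f + 11\right) = 6 - \left(k f^{2} + 11\right) = 6 - \left(11 + k f^{2}\right) = -5 - k f^{2}$)
$W{\left(X,-20 \right)} - 424 = \left(-5 - 19 \left(-20\right)^{2}\right) - 424 = \left(-5 - 19 \cdot 400\right) - 424 = \left(-5 - 7600\right) - 424 = -7605 - 424 = -8029$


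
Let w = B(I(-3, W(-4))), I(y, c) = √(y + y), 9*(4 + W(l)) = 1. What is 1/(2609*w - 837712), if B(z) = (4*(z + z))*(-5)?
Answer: I/(8*(-104714*I + 13045*√6)) ≈ -1.092e-6 + 3.3324e-7*I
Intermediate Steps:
W(l) = -35/9 (W(l) = -4 + (⅑)*1 = -4 + ⅑ = -35/9)
I(y, c) = √2*√y (I(y, c) = √(2*y) = √2*√y)
B(z) = -40*z (B(z) = (4*(2*z))*(-5) = (8*z)*(-5) = -40*z)
w = -40*I*√6 (w = -40*√2*√(-3) = -40*√2*I*√3 = -40*I*√6 ≈ -97.98*I)
1/(2609*w - 837712) = 1/(2609*(-40*I*√6) - 837712) = 1/(-104360*I*√6 - 837712) = 1/(-837712 - 104360*I*√6)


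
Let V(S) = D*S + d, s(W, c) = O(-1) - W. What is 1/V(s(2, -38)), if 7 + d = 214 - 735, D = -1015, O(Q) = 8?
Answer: -1/6618 ≈ -0.00015110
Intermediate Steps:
d = -528 (d = -7 + (214 - 735) = -7 - 521 = -528)
s(W, c) = 8 - W
V(S) = -528 - 1015*S (V(S) = -1015*S - 528 = -528 - 1015*S)
1/V(s(2, -38)) = 1/(-528 - 1015*(8 - 1*2)) = 1/(-528 - 1015*(8 - 2)) = 1/(-528 - 1015*6) = 1/(-528 - 6090) = 1/(-6618) = -1/6618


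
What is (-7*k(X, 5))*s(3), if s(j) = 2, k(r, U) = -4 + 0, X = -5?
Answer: 56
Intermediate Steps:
k(r, U) = -4
(-7*k(X, 5))*s(3) = -7*(-4)*2 = 28*2 = 56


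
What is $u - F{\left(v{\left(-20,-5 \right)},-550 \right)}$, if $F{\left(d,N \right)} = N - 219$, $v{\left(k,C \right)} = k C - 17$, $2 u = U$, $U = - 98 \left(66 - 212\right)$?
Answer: $7923$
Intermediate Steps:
$U = 14308$ ($U = \left(-98\right) \left(-146\right) = 14308$)
$u = 7154$ ($u = \frac{1}{2} \cdot 14308 = 7154$)
$v{\left(k,C \right)} = -17 + C k$ ($v{\left(k,C \right)} = C k - 17 = -17 + C k$)
$F{\left(d,N \right)} = -219 + N$
$u - F{\left(v{\left(-20,-5 \right)},-550 \right)} = 7154 - \left(-219 - 550\right) = 7154 - -769 = 7154 + 769 = 7923$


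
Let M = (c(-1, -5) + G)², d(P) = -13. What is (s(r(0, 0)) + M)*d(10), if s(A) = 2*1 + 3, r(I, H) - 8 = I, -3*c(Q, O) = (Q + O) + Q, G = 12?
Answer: -24622/9 ≈ -2735.8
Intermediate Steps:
c(Q, O) = -2*Q/3 - O/3 (c(Q, O) = -((Q + O) + Q)/3 = -((O + Q) + Q)/3 = -(O + 2*Q)/3 = -2*Q/3 - O/3)
r(I, H) = 8 + I
M = 1849/9 (M = ((-⅔*(-1) - ⅓*(-5)) + 12)² = ((⅔ + 5/3) + 12)² = (7/3 + 12)² = (43/3)² = 1849/9 ≈ 205.44)
s(A) = 5 (s(A) = 2 + 3 = 5)
(s(r(0, 0)) + M)*d(10) = (5 + 1849/9)*(-13) = (1894/9)*(-13) = -24622/9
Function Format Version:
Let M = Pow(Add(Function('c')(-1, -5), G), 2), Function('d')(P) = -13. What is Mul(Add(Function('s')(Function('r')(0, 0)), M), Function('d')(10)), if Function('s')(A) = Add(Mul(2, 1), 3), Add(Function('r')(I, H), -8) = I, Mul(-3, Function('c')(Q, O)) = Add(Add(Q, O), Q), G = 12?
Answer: Rational(-24622, 9) ≈ -2735.8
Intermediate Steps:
Function('c')(Q, O) = Add(Mul(Rational(-2, 3), Q), Mul(Rational(-1, 3), O)) (Function('c')(Q, O) = Mul(Rational(-1, 3), Add(Add(Q, O), Q)) = Mul(Rational(-1, 3), Add(Add(O, Q), Q)) = Mul(Rational(-1, 3), Add(O, Mul(2, Q))) = Add(Mul(Rational(-2, 3), Q), Mul(Rational(-1, 3), O)))
Function('r')(I, H) = Add(8, I)
M = Rational(1849, 9) (M = Pow(Add(Add(Mul(Rational(-2, 3), -1), Mul(Rational(-1, 3), -5)), 12), 2) = Pow(Add(Add(Rational(2, 3), Rational(5, 3)), 12), 2) = Pow(Add(Rational(7, 3), 12), 2) = Pow(Rational(43, 3), 2) = Rational(1849, 9) ≈ 205.44)
Function('s')(A) = 5 (Function('s')(A) = Add(2, 3) = 5)
Mul(Add(Function('s')(Function('r')(0, 0)), M), Function('d')(10)) = Mul(Add(5, Rational(1849, 9)), -13) = Mul(Rational(1894, 9), -13) = Rational(-24622, 9)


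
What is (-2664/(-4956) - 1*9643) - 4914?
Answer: -6011819/413 ≈ -14556.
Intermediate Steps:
(-2664/(-4956) - 1*9643) - 4914 = (-2664*(-1/4956) - 9643) - 4914 = (222/413 - 9643) - 4914 = -3982337/413 - 4914 = -6011819/413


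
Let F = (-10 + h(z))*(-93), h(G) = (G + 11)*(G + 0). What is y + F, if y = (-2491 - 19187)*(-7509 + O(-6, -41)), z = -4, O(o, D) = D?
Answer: 163672434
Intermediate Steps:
h(G) = G*(11 + G) (h(G) = (11 + G)*G = G*(11 + G))
F = 3534 (F = (-10 - 4*(11 - 4))*(-93) = (-10 - 4*7)*(-93) = (-10 - 28)*(-93) = -38*(-93) = 3534)
y = 163668900 (y = (-2491 - 19187)*(-7509 - 41) = -21678*(-7550) = 163668900)
y + F = 163668900 + 3534 = 163672434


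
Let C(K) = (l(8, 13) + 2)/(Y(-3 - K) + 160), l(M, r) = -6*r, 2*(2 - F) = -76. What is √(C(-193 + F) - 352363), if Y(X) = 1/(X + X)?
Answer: I*√811879273623163/48001 ≈ 593.6*I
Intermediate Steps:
F = 40 (F = 2 - ½*(-76) = 2 + 38 = 40)
Y(X) = 1/(2*X)
C(K) = -76/(160 + 1/(2*(-3 - K))) (C(K) = (-6*13 + 2)/(1/(2*(-3 - K)) + 160) = (-78 + 2)/(160 + 1/(2*(-3 - K))) = -76/(160 + 1/(2*(-3 - K))))
√(C(-193 + F) - 352363) = √(152*(-3 - (-193 + 40))/(959 + 320*(-193 + 40)) - 352363) = √(152*(-3 - 1*(-153))/(959 + 320*(-153)) - 352363) = √(152*(-3 + 153)/(959 - 48960) - 352363) = √(152*150/(-48001) - 352363) = √(152*(-1/48001)*150 - 352363) = √(-22800/48001 - 352363) = √(-16913799163/48001) = I*√811879273623163/48001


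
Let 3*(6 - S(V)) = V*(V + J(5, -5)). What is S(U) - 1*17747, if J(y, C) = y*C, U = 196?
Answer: -28913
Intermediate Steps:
J(y, C) = C*y
S(V) = 6 - V*(-25 + V)/3 (S(V) = 6 - V*(V - 5*5)/3 = 6 - V*(V - 25)/3 = 6 - V*(-25 + V)/3)
S(U) - 1*17747 = (6 - ⅓*196² + (25/3)*196) - 1*17747 = (6 - ⅓*38416 + 4900/3) - 17747 = (6 - 38416/3 + 4900/3) - 17747 = -11166 - 17747 = -28913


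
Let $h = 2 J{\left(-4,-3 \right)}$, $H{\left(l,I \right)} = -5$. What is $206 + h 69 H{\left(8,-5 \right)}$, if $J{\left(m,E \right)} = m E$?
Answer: $-8074$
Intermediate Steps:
$J{\left(m,E \right)} = E m$
$h = 24$ ($h = 2 \left(\left(-3\right) \left(-4\right)\right) = 2 \cdot 12 = 24$)
$206 + h 69 H{\left(8,-5 \right)} = 206 + 24 \cdot 69 \left(-5\right) = 206 + 1656 \left(-5\right) = 206 - 8280 = -8074$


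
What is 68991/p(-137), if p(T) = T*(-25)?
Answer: 68991/3425 ≈ 20.143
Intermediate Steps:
p(T) = -25*T
68991/p(-137) = 68991/((-25*(-137))) = 68991/3425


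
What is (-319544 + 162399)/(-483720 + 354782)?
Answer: 157145/128938 ≈ 1.2188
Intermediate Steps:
(-319544 + 162399)/(-483720 + 354782) = -157145/(-128938) = -157145*(-1/128938) = 157145/128938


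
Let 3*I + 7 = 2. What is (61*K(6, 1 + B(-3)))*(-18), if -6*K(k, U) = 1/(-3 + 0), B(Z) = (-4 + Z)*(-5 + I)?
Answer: -61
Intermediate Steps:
I = -5/3 (I = -7/3 + (⅓)*2 = -7/3 + ⅔ = -5/3 ≈ -1.6667)
B(Z) = 80/3 - 20*Z/3 (B(Z) = (-4 + Z)*(-5 - 5/3) = (-4 + Z)*(-20/3) = 80/3 - 20*Z/3)
K(k, U) = 1/18 (K(k, U) = -1/(6*(-3 + 0)) = -⅙/(-3) = -⅙*(-⅓) = 1/18)
(61*K(6, 1 + B(-3)))*(-18) = (61*(1/18))*(-18) = (61/18)*(-18) = -61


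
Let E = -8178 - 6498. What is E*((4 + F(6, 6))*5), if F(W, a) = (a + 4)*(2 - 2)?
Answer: -293520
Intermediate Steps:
F(W, a) = 0 (F(W, a) = (4 + a)*0 = 0)
E = -14676
E*((4 + F(6, 6))*5) = -14676*(4 + 0)*5 = -58704*5 = -14676*20 = -293520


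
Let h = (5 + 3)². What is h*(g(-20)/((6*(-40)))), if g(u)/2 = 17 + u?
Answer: 8/5 ≈ 1.6000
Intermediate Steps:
h = 64 (h = 8² = 64)
g(u) = 34 + 2*u (g(u) = 2*(17 + u) = 34 + 2*u)
h*(g(-20)/((6*(-40)))) = 64*((34 + 2*(-20))/((6*(-40)))) = 64*((34 - 40)/(-240)) = 64*(-6*(-1/240)) = 64*(1/40) = 8/5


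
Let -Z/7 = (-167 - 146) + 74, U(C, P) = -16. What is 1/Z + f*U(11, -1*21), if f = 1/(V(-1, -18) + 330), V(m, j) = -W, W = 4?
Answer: -13221/272699 ≈ -0.048482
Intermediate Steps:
V(m, j) = -4 (V(m, j) = -1*4 = -4)
Z = 1673 (Z = -7*((-167 - 146) + 74) = -7*(-313 + 74) = -7*(-239) = 1673)
f = 1/326 (f = 1/(-4 + 330) = 1/326 ≈ 0.0030675)
1/Z + f*U(11, -1*21) = 1/1673 + (1/326)*(-16) = 1/1673 - 8/163 = -13221/272699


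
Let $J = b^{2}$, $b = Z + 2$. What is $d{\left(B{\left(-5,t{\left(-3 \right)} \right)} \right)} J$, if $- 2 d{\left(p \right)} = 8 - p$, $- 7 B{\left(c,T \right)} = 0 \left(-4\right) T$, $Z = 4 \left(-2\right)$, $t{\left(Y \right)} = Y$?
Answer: $-144$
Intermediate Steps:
$Z = -8$
$B{\left(c,T \right)} = 0$ ($B{\left(c,T \right)} = - \frac{0 \left(-4\right) T}{7} = - \frac{0 T}{7} = \left(- \frac{1}{7}\right) 0 = 0$)
$b = -6$ ($b = -8 + 2 = -6$)
$d{\left(p \right)} = -4 + \frac{p}{2}$ ($d{\left(p \right)} = - \frac{8 - p}{2} = -4 + \frac{p}{2}$)
$J = 36$ ($J = \left(-6\right)^{2} = 36$)
$d{\left(B{\left(-5,t{\left(-3 \right)} \right)} \right)} J = \left(-4 + \frac{1}{2} \cdot 0\right) 36 = \left(-4 + 0\right) 36 = \left(-4\right) 36 = -144$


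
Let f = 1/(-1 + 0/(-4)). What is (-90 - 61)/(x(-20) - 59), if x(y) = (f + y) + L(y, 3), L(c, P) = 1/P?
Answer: 453/239 ≈ 1.8954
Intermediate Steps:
f = -1 (f = 1/(-1 + 0*(-¼)) = 1/(-1 + 0) = 1/(-1) = -1)
x(y) = -⅔ + y (x(y) = (-1 + y) + 1/3 = (-1 + y) + ⅓ = -⅔ + y)
(-90 - 61)/(x(-20) - 59) = (-90 - 61)/((-⅔ - 20) - 59) = -151/(-62/3 - 59) = -151/(-239/3) = -151*(-3/239) = 453/239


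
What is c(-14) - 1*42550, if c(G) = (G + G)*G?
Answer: -42158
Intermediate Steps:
c(G) = 2*G² (c(G) = (2*G)*G = 2*G²)
c(-14) - 1*42550 = 2*(-14)² - 1*42550 = 2*196 - 42550 = 392 - 42550 = -42158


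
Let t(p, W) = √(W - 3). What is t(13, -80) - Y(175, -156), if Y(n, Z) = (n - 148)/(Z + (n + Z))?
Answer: 27/137 + I*√83 ≈ 0.19708 + 9.1104*I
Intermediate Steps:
Y(n, Z) = (-148 + n)/(n + 2*Z) (Y(n, Z) = (-148 + n)/(Z + (Z + n)) = (-148 + n)/(n + 2*Z))
t(p, W) = √(-3 + W)
t(13, -80) - Y(175, -156) = √(-3 - 80) - (-148 + 175)/(175 + 2*(-156)) = √(-83) - 27/(175 - 312) = I*√83 - 27/(-137) = I*√83 - (-1)*27/137 = I*√83 - 1*(-27/137) = I*√83 + 27/137 = 27/137 + I*√83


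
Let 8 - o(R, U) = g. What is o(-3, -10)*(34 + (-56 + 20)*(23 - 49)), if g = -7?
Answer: 14550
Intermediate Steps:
o(R, U) = 15 (o(R, U) = 8 - 1*(-7) = 8 + 7 = 15)
o(-3, -10)*(34 + (-56 + 20)*(23 - 49)) = 15*(34 + (-56 + 20)*(23 - 49)) = 15*(34 - 36*(-26)) = 15*(34 + 936) = 15*970 = 14550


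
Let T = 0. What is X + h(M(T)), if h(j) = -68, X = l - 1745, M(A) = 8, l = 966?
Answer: -847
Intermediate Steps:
X = -779 (X = 966 - 1745 = -779)
X + h(M(T)) = -779 - 68 = -847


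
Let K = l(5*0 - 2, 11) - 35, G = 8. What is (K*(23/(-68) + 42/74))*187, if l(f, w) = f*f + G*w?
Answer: 361779/148 ≈ 2444.5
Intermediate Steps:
l(f, w) = f² + 8*w (l(f, w) = f*f + 8*w = f² + 8*w)
K = 57 (K = ((5*0 - 2)² + 8*11) - 35 = ((0 - 2)² + 88) - 35 = ((-2)² + 88) - 35 = (4 + 88) - 35 = 92 - 35 = 57)
(K*(23/(-68) + 42/74))*187 = (57*(23/(-68) + 42/74))*187 = (57*(23*(-1/68) + 42*(1/74)))*187 = (57*(-23/68 + 21/37))*187 = (57*(577/2516))*187 = (32889/2516)*187 = 361779/148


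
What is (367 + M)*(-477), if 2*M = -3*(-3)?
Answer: -354411/2 ≈ -1.7721e+5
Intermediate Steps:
M = 9/2 (M = (-3*(-3))/2 = (½)*9 = 9/2 ≈ 4.5000)
(367 + M)*(-477) = (367 + 9/2)*(-477) = (743/2)*(-477) = -354411/2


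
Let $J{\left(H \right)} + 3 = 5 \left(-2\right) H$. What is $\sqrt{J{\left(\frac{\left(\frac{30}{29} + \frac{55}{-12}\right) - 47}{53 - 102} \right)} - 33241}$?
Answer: $\frac{i \sqrt{1006807674}}{174} \approx 182.36 i$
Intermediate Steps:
$J{\left(H \right)} = -3 - 10 H$ ($J{\left(H \right)} = -3 + 5 \left(-2\right) H = -3 - 10 H$)
$\sqrt{J{\left(\frac{\left(\frac{30}{29} + \frac{55}{-12}\right) - 47}{53 - 102} \right)} - 33241} = \sqrt{\left(-3 - 10 \frac{\left(\frac{30}{29} + \frac{55}{-12}\right) - 47}{53 - 102}\right) - 33241} = \sqrt{\left(-3 - 10 \frac{\left(30 \cdot \frac{1}{29} + 55 \left(- \frac{1}{12}\right)\right) - 47}{-49}\right) - 33241} = \sqrt{\left(-3 - 10 \left(\left(\frac{30}{29} - \frac{55}{12}\right) - 47\right) \left(- \frac{1}{49}\right)\right) - 33241} = \sqrt{\left(-3 - 10 \left(- \frac{1235}{348} - 47\right) \left(- \frac{1}{49}\right)\right) - 33241} = \sqrt{\left(-3 - 10 \left(\left(- \frac{17591}{348}\right) \left(- \frac{1}{49}\right)\right)\right) - 33241} = \sqrt{\left(-3 - \frac{1795}{174}\right) - 33241} = \sqrt{- \frac{2317}{174} - 33241} = \sqrt{- \frac{5786251}{174}} = \frac{i \sqrt{1006807674}}{174}$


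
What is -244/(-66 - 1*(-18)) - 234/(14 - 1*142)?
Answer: 1327/192 ≈ 6.9115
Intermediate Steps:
-244/(-66 - 1*(-18)) - 234/(14 - 1*142) = -244/(-66 + 18) - 234/(14 - 142) = -244/(-48) - 234/(-128) = -244*(-1/48) - 234*(-1/128) = 61/12 + 117/64 = 1327/192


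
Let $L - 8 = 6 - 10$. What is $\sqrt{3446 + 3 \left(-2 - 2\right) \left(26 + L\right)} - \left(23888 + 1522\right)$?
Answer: $-25410 + \sqrt{3086} \approx -25354.0$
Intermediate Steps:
$L = 4$ ($L = 8 + \left(6 - 10\right) = 8 - 4 = 4$)
$\sqrt{3446 + 3 \left(-2 - 2\right) \left(26 + L\right)} - \left(23888 + 1522\right) = \sqrt{3446 + 3 \left(-2 - 2\right) \left(26 + 4\right)} - \left(23888 + 1522\right) = \sqrt{3446 + 3 \left(-4\right) 30} - 25410 = \sqrt{3446 - 360} - 25410 = \sqrt{3086} - 25410 = -25410 + \sqrt{3086}$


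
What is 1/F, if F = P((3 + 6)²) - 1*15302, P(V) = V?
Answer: -1/15221 ≈ -6.5699e-5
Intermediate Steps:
F = -15221 (F = (3 + 6)² - 1*15302 = 9² - 15302 = 81 - 15302 = -15221)
1/F = 1/(-15221) = -1/15221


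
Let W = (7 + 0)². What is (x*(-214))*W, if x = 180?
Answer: -1887480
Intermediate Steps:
W = 49 (W = 7² = 49)
(x*(-214))*W = (180*(-214))*49 = -38520*49 = -1887480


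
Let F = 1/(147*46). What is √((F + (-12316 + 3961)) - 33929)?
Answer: I*√39457568166/966 ≈ 205.63*I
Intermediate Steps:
F = 1/6762 ≈ 0.00014789
√((F + (-12316 + 3961)) - 33929) = √((1/6762 + (-12316 + 3961)) - 33929) = √((1/6762 - 8355) - 33929) = √(-56496509/6762 - 33929) = √(-285924407/6762) = I*√39457568166/966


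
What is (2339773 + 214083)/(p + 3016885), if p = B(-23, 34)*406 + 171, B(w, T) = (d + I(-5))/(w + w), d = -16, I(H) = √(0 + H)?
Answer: 582314676813824/687962916704763 + 1703421952*I*√5/687962916704763 ≈ 0.84643 + 5.5366e-6*I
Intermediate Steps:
I(H) = √H
B(w, T) = (-16 + I*√5)/(2*w) (B(w, T) = (-16 + √(-5))/(w + w) = (-16 + I*√5)/((2*w)) = (-16 + I*√5)*(1/(2*w)) = (-16 + I*√5)/(2*w))
p = 7181/23 - 203*I*√5/23 (p = ((½)*(-16 + I*√5)/(-23))*406 + 171 = ((½)*(-1/23)*(-16 + I*√5))*406 + 171 = (8/23 - I*√5/46)*406 + 171 = (3248/23 - 203*I*√5/23) + 171 = 7181/23 - 203*I*√5/23 ≈ 312.22 - 19.736*I)
(2339773 + 214083)/(p + 3016885) = (2339773 + 214083)/((7181/23 - 203*I*√5/23) + 3016885) = 2553856/(69395536/23 - 203*I*√5/23)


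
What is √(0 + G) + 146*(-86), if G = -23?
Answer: -12556 + I*√23 ≈ -12556.0 + 4.7958*I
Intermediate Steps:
√(0 + G) + 146*(-86) = √(0 - 23) + 146*(-86) = √(-23) - 12556 = I*√23 - 12556 = -12556 + I*√23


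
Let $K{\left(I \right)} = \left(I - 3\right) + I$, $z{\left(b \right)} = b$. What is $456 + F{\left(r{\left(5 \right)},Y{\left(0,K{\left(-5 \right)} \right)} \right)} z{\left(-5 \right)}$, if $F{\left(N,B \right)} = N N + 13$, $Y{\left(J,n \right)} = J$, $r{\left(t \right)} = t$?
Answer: $266$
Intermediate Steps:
$K{\left(I \right)} = -3 + 2 I$ ($K{\left(I \right)} = \left(-3 + I\right) + I = -3 + 2 I$)
$F{\left(N,B \right)} = 13 + N^{2}$ ($F{\left(N,B \right)} = N^{2} + 13 = 13 + N^{2}$)
$456 + F{\left(r{\left(5 \right)},Y{\left(0,K{\left(-5 \right)} \right)} \right)} z{\left(-5 \right)} = 456 + \left(13 + 5^{2}\right) \left(-5\right) = 456 + \left(13 + 25\right) \left(-5\right) = 456 + 38 \left(-5\right) = 456 - 190 = 266$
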